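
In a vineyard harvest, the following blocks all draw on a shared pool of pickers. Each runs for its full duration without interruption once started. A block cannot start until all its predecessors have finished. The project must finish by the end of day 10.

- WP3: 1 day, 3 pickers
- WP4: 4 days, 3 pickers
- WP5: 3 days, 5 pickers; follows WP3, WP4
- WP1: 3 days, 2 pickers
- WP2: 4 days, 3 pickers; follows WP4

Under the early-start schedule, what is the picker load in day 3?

5

At early start, day 3 has: WP4, WP1.
Demand: 3 + 2 = 5.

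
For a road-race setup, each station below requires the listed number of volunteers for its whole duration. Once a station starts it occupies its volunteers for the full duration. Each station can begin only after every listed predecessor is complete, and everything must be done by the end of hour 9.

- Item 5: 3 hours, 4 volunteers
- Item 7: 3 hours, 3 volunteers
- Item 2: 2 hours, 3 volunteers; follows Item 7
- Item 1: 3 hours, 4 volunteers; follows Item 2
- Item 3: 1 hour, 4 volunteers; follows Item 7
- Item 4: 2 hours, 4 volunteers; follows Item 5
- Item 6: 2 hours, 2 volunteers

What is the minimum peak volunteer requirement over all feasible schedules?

Early-start (Item 5@1, Item 7@1, Item 2@4, Item 1@6, Item 3@4, Item 4@4, Item 6@1) gives peak 11: h1:9  h2:9  h3:7  h4:11  h5:7  h6:4  h7:4  h8:4  h9:0.
Shift Item 3→9, Item 6→6.
Schedule Item 5@1, Item 7@1, Item 2@4, Item 1@6, Item 3@9, Item 4@4, Item 6@6: h1:7  h2:7  h3:7  h4:7  h5:7  h6:6  h7:6  h8:4  h9:4 — peak 7.
Total volunteer-hours = 55 over 9 hours ⇒ peak ≥ ⌈55/9⌉ = 7, so 7 is optimal.

7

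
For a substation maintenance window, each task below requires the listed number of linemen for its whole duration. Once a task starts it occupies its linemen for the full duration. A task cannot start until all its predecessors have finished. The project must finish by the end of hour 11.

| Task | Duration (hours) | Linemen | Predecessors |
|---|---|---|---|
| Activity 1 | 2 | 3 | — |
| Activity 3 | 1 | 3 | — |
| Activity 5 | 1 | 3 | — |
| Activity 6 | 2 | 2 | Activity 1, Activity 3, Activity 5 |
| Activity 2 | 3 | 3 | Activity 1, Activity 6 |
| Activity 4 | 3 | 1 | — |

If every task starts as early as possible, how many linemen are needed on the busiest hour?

Early-start schedule: Activity 1@1, Activity 3@1, Activity 5@1, Activity 6@3, Activity 2@5, Activity 4@1.
Load per hour: hour 1: 10, hour 2: 4, hour 3: 3, hour 4: 2, hour 5: 3, hour 6: 3, hour 7: 3, hour 8: 0, hour 9: 0, hour 10: 0, hour 11: 0.
Peak is 10.

10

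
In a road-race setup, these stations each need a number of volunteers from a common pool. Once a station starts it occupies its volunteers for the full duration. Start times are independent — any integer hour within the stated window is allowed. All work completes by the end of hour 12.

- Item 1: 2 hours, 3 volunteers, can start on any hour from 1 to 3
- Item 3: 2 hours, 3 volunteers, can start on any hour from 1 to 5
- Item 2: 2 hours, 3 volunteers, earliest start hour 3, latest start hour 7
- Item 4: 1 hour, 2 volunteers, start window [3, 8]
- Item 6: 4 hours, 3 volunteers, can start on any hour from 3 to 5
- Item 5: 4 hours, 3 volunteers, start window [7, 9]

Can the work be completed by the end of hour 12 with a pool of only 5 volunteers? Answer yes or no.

no

The minimum achievable peak is 6; 5 < 6, so no feasible schedule stays within the cap.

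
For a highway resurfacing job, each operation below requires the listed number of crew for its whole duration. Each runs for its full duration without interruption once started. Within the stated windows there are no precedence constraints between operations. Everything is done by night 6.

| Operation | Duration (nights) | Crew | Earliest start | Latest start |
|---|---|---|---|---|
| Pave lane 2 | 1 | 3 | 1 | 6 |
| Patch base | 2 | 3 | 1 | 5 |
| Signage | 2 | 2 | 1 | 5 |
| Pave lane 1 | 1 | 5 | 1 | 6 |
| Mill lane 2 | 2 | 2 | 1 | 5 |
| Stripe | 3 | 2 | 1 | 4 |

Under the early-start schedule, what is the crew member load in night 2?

At early start, night 2 has: Patch base, Signage, Mill lane 2, Stripe.
Demand: 3 + 2 + 2 + 2 = 9.

9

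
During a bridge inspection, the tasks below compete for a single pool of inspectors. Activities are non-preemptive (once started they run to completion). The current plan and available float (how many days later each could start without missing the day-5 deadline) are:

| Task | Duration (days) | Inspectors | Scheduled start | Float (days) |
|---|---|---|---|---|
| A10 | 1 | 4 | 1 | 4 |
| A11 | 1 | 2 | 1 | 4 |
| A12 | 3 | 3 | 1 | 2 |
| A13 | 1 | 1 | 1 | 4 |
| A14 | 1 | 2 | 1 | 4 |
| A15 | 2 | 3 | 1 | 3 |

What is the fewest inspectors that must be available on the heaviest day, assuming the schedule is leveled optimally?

6

Early-start (A10@1, A11@1, A12@1, A13@1, A14@1, A15@1) gives peak 15: d1:15  d2:6  d3:3  d4:0  d5:0.
Shift A12→2, A13→2, A14→2, A15→3.
Schedule A10@1, A11@1, A12@2, A13@2, A14@2, A15@3: d1:6  d2:6  d3:6  d4:6  d5:0 — peak 6.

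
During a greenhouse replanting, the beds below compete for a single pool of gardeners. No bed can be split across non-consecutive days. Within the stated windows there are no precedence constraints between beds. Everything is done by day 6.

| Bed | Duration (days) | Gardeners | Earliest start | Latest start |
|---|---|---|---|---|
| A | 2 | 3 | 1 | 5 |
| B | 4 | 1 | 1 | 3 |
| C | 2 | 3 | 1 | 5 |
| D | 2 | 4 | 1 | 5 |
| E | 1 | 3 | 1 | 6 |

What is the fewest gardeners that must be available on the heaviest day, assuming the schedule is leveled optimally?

6

Early-start (A@1, B@1, C@1, D@1, E@1) gives peak 14: d1:14  d2:11  d3:1  d4:1  d5:0  d6:0.
Shift C→5, D→3, E→5.
Schedule A@1, B@1, C@5, D@3, E@5: d1:4  d2:4  d3:5  d4:5  d5:6  d6:3 — peak 6.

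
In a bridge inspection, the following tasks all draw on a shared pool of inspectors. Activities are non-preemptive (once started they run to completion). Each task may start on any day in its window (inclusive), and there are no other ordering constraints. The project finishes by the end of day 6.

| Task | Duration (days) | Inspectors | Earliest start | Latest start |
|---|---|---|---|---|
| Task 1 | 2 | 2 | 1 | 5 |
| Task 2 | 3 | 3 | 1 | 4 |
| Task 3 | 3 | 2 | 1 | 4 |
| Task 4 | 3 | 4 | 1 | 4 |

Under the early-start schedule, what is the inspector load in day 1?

11

At early start, day 1 has: Task 1, Task 2, Task 3, Task 4.
Demand: 2 + 3 + 2 + 4 = 11.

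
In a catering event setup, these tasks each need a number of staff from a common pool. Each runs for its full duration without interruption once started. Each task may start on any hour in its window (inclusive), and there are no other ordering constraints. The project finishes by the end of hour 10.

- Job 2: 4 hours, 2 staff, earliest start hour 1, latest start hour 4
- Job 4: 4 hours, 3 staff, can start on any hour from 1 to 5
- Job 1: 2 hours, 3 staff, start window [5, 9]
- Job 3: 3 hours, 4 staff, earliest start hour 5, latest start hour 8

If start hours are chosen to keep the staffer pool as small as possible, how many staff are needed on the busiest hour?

5

Early-start (Job 2@1, Job 4@1, Job 1@5, Job 3@5) gives peak 7: h1:5  h2:5  h3:5  h4:5  h5:7  h6:7  h7:4  h8:0  h9:0  h10:0.
Shift Job 3→7.
Schedule Job 2@1, Job 4@1, Job 1@5, Job 3@7: h1:5  h2:5  h3:5  h4:5  h5:3  h6:3  h7:4  h8:4  h9:4  h10:0 — peak 5.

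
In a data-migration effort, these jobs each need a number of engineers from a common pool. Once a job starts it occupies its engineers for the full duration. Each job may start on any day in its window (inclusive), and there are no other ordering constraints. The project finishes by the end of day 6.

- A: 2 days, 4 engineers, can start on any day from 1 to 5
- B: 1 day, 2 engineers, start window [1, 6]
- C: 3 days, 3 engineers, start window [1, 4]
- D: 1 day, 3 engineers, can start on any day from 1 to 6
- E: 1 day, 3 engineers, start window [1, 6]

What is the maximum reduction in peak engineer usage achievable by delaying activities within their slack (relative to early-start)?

9

Early-start peak: d1:15  d2:7  d3:3  d4:0  d5:0  d6:0 ⇒ 15.
Leveled (A@1, B@1, C@3, D@3, E@4): d1:6  d2:4  d3:6  d4:6  d5:3  d6:0 ⇒ 6.
Reduction 15 − 6 = 9.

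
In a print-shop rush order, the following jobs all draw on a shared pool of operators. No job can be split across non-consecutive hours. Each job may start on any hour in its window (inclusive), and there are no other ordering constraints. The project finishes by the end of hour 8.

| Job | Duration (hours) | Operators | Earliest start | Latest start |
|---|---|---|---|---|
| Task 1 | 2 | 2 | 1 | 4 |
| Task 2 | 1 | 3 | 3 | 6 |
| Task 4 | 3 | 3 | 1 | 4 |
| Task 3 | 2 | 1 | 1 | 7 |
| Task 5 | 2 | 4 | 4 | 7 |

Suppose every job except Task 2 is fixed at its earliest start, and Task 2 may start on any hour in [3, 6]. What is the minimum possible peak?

Task 2@3: h1:6  h2:6  h3:6  h4:4  h5:4  h6:0  h7:0  h8:0 → peak 6
Task 2@4: h1:6  h2:6  h3:3  h4:7  h5:4  h6:0  h7:0  h8:0 → peak 7
Task 2@5: h1:6  h2:6  h3:3  h4:4  h5:7  h6:0  h7:0  h8:0 → peak 7
Task 2@6: h1:6  h2:6  h3:3  h4:4  h5:4  h6:3  h7:0  h8:0 → peak 6
Best is Task 2@3, peak 6.

6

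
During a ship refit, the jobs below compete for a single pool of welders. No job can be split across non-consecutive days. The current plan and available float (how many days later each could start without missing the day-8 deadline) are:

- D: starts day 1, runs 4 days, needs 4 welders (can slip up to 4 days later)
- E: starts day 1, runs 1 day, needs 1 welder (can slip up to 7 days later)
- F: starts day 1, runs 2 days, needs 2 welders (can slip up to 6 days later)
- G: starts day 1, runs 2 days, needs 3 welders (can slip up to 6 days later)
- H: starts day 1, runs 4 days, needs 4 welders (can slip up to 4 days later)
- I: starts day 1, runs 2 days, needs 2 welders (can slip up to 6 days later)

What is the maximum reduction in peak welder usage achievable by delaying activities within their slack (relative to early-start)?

9

Early-start peak: d1:16  d2:15  d3:8  d4:8  d5:0  d6:0  d7:0  d8:0 ⇒ 16.
Leveled (D@1, E@1, F@1, G@3, H@5, I@5): d1:7  d2:6  d3:7  d4:7  d5:6  d6:6  d7:4  d8:4 ⇒ 7.
Reduction 16 − 7 = 9.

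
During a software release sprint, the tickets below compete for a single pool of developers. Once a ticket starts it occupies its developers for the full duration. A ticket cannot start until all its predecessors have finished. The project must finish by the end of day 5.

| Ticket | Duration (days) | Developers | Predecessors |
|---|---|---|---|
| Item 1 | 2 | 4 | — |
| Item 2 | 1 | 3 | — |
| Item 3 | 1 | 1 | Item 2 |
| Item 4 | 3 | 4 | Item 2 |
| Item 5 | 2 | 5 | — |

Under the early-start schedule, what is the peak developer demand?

14

Early-start schedule: Item 1@1, Item 2@1, Item 3@2, Item 4@2, Item 5@1.
Load per day: day 1: 12, day 2: 14, day 3: 4, day 4: 4, day 5: 0.
Peak is 14.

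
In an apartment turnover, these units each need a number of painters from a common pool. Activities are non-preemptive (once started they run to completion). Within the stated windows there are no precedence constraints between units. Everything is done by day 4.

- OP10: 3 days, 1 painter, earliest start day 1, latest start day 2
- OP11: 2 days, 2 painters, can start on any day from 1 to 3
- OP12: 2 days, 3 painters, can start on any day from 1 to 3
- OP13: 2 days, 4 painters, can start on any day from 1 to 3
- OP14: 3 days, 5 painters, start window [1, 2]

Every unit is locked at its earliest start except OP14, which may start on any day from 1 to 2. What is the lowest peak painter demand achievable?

15

OP14@1: d1:15  d2:15  d3:6  d4:0 → peak 15
OP14@2: d1:10  d2:15  d3:6  d4:5 → peak 15
Best is OP14@1, peak 15.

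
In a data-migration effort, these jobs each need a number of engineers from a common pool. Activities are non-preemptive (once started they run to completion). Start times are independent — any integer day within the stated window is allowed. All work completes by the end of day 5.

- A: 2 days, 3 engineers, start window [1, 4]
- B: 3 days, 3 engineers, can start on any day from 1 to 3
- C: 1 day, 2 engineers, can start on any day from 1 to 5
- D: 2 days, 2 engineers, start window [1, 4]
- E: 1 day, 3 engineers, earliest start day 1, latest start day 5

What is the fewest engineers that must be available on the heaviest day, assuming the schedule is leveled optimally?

Early-start (A@1, B@1, C@1, D@1, E@1) gives peak 13: d1:13  d2:8  d3:3  d4:0  d5:0.
Shift C→3, D→4, E→4.
Schedule A@1, B@1, C@3, D@4, E@4: d1:6  d2:6  d3:5  d4:5  d5:2 — peak 6.

6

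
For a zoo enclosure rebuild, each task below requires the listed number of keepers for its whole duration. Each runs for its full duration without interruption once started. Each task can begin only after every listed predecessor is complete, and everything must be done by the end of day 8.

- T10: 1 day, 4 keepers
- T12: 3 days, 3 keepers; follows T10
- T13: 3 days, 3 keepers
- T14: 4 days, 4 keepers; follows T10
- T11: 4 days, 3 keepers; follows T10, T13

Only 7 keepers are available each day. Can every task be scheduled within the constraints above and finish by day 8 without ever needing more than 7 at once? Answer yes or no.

Schedule T10@1, T12@2, T13@1, T14@4, T11@5: d1:7  d2:6  d3:6  d4:7  d5:7  d6:7  d7:7  d8:3 — peak 7 ≤ 7.

yes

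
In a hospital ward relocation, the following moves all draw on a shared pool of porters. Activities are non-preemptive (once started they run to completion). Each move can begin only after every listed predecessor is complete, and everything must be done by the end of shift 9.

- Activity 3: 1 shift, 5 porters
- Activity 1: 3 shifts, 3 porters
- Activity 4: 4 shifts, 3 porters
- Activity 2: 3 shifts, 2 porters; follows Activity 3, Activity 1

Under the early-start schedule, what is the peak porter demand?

11

Early-start schedule: Activity 3@1, Activity 1@1, Activity 4@1, Activity 2@4.
Load per shift: shift 1: 11, shift 2: 6, shift 3: 6, shift 4: 5, shift 5: 2, shift 6: 2, shift 7: 0, shift 8: 0, shift 9: 0.
Peak is 11.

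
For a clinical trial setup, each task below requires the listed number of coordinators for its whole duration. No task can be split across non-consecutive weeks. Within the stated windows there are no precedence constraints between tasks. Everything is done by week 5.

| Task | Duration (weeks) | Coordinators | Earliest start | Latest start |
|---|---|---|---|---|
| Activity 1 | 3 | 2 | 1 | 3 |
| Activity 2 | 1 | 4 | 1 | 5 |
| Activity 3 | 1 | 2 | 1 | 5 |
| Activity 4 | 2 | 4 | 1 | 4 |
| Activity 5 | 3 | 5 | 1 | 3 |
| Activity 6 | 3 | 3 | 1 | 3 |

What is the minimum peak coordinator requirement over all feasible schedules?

10

Early-start (Activity 1@1, Activity 2@1, Activity 3@1, Activity 4@1, Activity 5@1, Activity 6@1) gives peak 20: w1:20  w2:14  w3:10  w4:0  w5:0.
Shift Activity 3→2, Activity 5→3, Activity 6→3.
Schedule Activity 1@1, Activity 2@1, Activity 3@2, Activity 4@1, Activity 5@3, Activity 6@3: w1:10  w2:8  w3:10  w4:8  w5:8 — peak 10.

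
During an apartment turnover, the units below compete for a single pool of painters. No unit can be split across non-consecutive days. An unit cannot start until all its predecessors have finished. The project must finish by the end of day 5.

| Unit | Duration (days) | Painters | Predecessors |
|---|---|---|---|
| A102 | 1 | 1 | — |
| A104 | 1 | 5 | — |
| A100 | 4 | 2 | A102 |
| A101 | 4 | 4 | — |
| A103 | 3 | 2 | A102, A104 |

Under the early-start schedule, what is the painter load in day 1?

At early start, day 1 has: A102, A104, A101.
Demand: 1 + 5 + 4 = 10.

10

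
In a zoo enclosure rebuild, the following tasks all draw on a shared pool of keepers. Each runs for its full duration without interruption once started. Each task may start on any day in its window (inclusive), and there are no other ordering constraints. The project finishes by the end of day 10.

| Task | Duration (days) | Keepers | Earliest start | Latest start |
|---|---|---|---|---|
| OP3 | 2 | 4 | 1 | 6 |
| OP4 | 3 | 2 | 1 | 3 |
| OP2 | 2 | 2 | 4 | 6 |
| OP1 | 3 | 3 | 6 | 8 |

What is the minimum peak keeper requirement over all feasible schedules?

4

Early-start (OP3@1, OP4@1, OP2@4, OP1@6) gives peak 6: d1:6  d2:6  d3:2  d4:2  d5:2  d6:3  d7:3  d8:3  d9:0  d10:0.
Shift OP4→3.
Schedule OP3@1, OP4@3, OP2@4, OP1@6: d1:4  d2:4  d3:2  d4:4  d5:4  d6:3  d7:3  d8:3  d9:0  d10:0 — peak 4.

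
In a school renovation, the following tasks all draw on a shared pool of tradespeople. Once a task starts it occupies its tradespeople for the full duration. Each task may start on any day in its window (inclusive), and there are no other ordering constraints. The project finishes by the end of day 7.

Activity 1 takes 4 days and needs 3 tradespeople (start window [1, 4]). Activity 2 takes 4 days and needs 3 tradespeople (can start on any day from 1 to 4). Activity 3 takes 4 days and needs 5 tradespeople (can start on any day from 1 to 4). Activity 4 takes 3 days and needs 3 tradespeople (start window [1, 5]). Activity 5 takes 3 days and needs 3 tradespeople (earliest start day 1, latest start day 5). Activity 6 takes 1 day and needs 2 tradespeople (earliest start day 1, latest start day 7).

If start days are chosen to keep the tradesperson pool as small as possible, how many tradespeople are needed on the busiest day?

Early-start (Activity 1@1, Activity 2@1, Activity 3@1, Activity 4@1, Activity 5@1, Activity 6@1) gives peak 19: d1:19  d2:17  d3:17  d4:11  d5:0  d6:0  d7:0.
Shift Activity 4→5, Activity 5→5, Activity 6→5.
Schedule Activity 1@1, Activity 2@1, Activity 3@1, Activity 4@5, Activity 5@5, Activity 6@5: d1:11  d2:11  d3:11  d4:11  d5:8  d6:6  d7:6 — peak 11.

11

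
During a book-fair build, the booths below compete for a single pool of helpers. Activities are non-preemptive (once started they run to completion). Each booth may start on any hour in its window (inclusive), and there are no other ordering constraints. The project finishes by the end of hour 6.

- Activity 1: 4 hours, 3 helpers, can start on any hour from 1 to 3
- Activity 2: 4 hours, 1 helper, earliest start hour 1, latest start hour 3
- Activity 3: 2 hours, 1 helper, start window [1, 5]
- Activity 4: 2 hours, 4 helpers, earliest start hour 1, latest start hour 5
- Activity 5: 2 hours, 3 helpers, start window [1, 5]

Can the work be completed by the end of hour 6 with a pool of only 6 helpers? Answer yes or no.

Schedule Activity 1@1, Activity 2@3, Activity 3@3, Activity 4@5, Activity 5@1: h1:6  h2:6  h3:5  h4:5  h5:5  h6:5 — peak 6 ≤ 6.

yes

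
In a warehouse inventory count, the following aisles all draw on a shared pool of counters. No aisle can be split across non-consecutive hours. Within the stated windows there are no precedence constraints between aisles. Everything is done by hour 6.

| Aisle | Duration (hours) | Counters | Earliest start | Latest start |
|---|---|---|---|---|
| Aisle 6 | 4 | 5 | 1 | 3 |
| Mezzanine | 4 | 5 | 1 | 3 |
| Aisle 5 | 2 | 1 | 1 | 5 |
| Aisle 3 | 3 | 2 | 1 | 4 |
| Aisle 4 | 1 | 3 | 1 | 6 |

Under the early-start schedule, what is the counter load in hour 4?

10

At early start, hour 4 has: Aisle 6, Mezzanine.
Demand: 5 + 5 = 10.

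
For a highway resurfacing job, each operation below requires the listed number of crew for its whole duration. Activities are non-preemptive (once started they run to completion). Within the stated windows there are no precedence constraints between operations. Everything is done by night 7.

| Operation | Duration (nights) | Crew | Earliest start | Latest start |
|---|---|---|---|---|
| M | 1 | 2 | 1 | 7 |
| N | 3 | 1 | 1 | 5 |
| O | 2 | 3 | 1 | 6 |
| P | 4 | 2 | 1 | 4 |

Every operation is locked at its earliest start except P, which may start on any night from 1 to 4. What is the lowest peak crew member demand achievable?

6

P@1: n1:8  n2:6  n3:3  n4:2  n5:0  n6:0  n7:0 → peak 8
P@2: n1:6  n2:6  n3:3  n4:2  n5:2  n6:0  n7:0 → peak 6
P@3: n1:6  n2:4  n3:3  n4:2  n5:2  n6:2  n7:0 → peak 6
P@4: n1:6  n2:4  n3:1  n4:2  n5:2  n6:2  n7:2 → peak 6
Best is P@2, peak 6.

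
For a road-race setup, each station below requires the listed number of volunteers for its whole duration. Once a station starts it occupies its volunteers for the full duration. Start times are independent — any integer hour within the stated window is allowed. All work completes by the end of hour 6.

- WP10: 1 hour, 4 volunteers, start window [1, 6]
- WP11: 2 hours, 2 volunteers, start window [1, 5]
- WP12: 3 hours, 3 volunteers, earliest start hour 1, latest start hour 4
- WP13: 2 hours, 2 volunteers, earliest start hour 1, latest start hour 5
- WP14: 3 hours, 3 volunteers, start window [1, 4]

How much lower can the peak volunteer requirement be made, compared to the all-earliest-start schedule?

8

Early-start peak: h1:14  h2:10  h3:6  h4:0  h5:0  h6:0 ⇒ 14.
Leveled (WP10@1, WP11@1, WP12@2, WP13@5, WP14@3): h1:6  h2:5  h3:6  h4:6  h5:5  h6:2 ⇒ 6.
Reduction 14 − 6 = 8.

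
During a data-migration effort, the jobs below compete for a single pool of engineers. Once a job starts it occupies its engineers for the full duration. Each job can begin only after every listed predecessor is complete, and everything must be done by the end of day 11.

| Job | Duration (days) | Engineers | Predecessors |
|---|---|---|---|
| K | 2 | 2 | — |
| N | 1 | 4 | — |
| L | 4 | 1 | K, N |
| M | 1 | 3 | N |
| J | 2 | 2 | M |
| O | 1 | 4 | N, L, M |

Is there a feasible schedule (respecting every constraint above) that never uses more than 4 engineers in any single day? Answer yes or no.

Schedule K@1, N@3, L@4, M@4, J@5, O@8: d1:2  d2:2  d3:4  d4:4  d5:3  d6:3  d7:1  d8:4  d9:0  d10:0  d11:0 — peak 4 ≤ 4.

yes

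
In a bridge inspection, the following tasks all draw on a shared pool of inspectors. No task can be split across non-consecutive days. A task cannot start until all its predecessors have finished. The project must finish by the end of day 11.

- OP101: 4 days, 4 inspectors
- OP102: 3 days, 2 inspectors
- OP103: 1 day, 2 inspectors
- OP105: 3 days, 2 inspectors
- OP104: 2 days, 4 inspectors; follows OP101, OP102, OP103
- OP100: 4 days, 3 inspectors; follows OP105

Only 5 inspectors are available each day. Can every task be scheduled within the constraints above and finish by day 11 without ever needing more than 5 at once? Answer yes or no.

no

The minimum achievable peak is 6; 5 < 6, so no feasible schedule stays within the cap.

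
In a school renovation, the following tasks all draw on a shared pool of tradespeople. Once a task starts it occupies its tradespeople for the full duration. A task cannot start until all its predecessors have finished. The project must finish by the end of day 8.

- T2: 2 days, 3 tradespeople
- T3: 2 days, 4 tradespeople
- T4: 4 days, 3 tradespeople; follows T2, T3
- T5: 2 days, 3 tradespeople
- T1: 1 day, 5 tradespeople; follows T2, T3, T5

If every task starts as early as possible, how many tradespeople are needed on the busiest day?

10

Early-start schedule: T2@1, T3@1, T4@3, T5@1, T1@3.
Load per day: day 1: 10, day 2: 10, day 3: 8, day 4: 3, day 5: 3, day 6: 3, day 7: 0, day 8: 0.
Peak is 10.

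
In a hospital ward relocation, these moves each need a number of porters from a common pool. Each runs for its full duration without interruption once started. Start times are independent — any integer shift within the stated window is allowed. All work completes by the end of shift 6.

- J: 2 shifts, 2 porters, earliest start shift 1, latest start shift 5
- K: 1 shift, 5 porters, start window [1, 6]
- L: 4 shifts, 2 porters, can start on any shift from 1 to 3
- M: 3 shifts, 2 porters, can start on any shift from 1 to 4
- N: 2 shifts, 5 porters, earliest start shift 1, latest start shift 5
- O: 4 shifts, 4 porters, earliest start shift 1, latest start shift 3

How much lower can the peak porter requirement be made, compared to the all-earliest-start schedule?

Early-start peak: s1:20  s2:15  s3:8  s4:6  s5:0  s6:0 ⇒ 20.
Leveled (J@1, K@1, L@1, M@2, N@5, O@3): s1:9  s2:6  s3:8  s4:8  s5:9  s6:9 ⇒ 9.
Reduction 20 − 9 = 11.

11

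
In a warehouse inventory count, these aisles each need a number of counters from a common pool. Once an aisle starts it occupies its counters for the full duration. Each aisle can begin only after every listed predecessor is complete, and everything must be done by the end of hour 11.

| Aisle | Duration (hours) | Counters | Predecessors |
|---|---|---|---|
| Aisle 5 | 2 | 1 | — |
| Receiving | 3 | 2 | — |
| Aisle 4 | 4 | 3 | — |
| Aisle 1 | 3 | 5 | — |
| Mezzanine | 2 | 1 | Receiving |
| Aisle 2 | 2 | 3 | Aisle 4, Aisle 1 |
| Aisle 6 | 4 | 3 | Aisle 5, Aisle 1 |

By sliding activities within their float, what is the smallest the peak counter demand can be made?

6

Early-start (Aisle 5@1, Receiving@1, Aisle 4@1, Aisle 1@1, Mezzanine@4, Aisle 2@5, Aisle 6@4) gives peak 11: h1:11  h2:11  h3:10  h4:7  h5:7  h6:6  h7:3  h8:0  h9:0  h10:0  h11:0.
Shift Aisle 1→5, Aisle 2→8, Aisle 6→8.
Schedule Aisle 5@1, Receiving@1, Aisle 4@1, Aisle 1@5, Mezzanine@4, Aisle 2@8, Aisle 6@8: h1:6  h2:6  h3:5  h4:4  h5:6  h6:5  h7:5  h8:6  h9:6  h10:3  h11:3 — peak 6.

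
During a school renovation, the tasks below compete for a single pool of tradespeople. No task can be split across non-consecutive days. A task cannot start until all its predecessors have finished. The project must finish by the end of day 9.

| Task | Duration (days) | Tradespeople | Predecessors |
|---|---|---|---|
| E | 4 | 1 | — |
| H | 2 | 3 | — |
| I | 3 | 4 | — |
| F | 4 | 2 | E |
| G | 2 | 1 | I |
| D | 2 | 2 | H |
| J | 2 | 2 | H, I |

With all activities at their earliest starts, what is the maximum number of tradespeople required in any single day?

Early-start schedule: E@1, H@1, I@1, F@5, G@4, D@3, J@4.
Load per day: day 1: 8, day 2: 8, day 3: 7, day 4: 6, day 5: 5, day 6: 2, day 7: 2, day 8: 2, day 9: 0.
Peak is 8.

8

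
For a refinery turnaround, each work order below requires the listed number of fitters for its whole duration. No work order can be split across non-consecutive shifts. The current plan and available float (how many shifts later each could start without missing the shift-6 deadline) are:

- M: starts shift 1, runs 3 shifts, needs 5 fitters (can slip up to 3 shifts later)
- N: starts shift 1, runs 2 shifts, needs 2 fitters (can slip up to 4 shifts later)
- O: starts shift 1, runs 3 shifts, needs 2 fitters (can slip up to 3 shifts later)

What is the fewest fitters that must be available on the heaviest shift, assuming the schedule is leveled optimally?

5

Early-start (M@1, N@1, O@1) gives peak 9: s1:9  s2:9  s3:7  s4:0  s5:0  s6:0.
Shift N→4, O→4.
Schedule M@1, N@4, O@4: s1:5  s2:5  s3:5  s4:4  s5:4  s6:2 — peak 5.
Total fitter-shifts = 25 over 6 shifts ⇒ peak ≥ ⌈25/6⌉ = 5, so 5 is optimal.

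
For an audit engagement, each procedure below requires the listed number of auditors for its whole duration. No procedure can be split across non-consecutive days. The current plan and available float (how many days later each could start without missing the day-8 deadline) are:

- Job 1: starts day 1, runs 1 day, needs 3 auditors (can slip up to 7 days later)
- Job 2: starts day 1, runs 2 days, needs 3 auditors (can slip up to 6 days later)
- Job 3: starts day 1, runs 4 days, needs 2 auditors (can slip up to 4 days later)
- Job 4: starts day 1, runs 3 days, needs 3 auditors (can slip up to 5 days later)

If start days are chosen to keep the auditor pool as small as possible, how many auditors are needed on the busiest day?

Early-start (Job 1@1, Job 2@1, Job 3@1, Job 4@1) gives peak 11: d1:11  d2:8  d3:5  d4:2  d5:0  d6:0  d7:0  d8:0.
Shift Job 2→2, Job 4→4.
Schedule Job 1@1, Job 2@2, Job 3@1, Job 4@4: d1:5  d2:5  d3:5  d4:5  d5:3  d6:3  d7:0  d8:0 — peak 5.

5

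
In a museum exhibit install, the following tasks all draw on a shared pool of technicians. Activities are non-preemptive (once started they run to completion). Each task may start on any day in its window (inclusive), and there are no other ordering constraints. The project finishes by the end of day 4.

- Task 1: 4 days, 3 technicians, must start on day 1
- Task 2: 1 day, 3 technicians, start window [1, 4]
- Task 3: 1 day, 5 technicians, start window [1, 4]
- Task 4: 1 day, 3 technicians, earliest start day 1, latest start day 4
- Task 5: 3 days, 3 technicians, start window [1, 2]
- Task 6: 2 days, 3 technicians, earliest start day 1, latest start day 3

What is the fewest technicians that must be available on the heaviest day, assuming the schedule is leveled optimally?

11

Early-start (Task 1@1, Task 2@1, Task 3@1, Task 4@1, Task 5@1, Task 6@1) gives peak 20: d1:20  d2:9  d3:6  d4:3.
Shift Task 4→2, Task 5→2, Task 6→3.
Schedule Task 1@1, Task 2@1, Task 3@1, Task 4@2, Task 5@2, Task 6@3: d1:11  d2:9  d3:9  d4:9 — peak 11.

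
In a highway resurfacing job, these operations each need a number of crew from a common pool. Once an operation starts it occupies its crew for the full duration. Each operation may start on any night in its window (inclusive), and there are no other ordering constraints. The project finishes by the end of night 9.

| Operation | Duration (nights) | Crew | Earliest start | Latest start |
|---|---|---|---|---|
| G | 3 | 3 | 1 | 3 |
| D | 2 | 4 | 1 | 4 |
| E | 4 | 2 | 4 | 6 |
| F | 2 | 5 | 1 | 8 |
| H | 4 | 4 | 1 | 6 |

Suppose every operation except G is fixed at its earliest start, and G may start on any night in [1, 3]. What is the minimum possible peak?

13

G@1: n1:16  n2:16  n3:7  n4:6  n5:2  n6:2  n7:2  n8:0  n9:0 → peak 16
G@2: n1:13  n2:16  n3:7  n4:9  n5:2  n6:2  n7:2  n8:0  n9:0 → peak 16
G@3: n1:13  n2:13  n3:7  n4:9  n5:5  n6:2  n7:2  n8:0  n9:0 → peak 13
Best is G@3, peak 13.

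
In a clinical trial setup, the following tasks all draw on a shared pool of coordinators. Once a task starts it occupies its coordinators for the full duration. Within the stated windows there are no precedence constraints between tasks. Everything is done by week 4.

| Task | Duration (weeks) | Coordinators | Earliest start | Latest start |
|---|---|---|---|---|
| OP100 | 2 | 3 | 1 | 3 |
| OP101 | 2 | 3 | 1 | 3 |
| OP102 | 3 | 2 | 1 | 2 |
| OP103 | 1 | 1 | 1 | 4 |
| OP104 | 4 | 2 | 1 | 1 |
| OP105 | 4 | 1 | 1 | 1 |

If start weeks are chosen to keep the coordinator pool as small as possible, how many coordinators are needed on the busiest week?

Early-start (OP100@1, OP101@1, OP102@1, OP103@1, OP104@1, OP105@1) gives peak 12: w1:12  w2:11  w3:5  w4:3.
Shift OP101→3, OP103→4.
Schedule OP100@1, OP101@3, OP102@1, OP103@4, OP104@1, OP105@1: w1:8  w2:8  w3:8  w4:7 — peak 8.
Total coordinator-weeks = 31 over 4 weeks ⇒ peak ≥ ⌈31/4⌉ = 8, so 8 is optimal.

8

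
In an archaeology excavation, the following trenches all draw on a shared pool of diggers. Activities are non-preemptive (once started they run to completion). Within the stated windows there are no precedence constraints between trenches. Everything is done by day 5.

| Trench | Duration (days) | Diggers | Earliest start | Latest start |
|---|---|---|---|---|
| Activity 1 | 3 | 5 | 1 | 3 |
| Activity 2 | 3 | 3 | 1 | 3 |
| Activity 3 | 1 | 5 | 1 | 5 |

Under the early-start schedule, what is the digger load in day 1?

At early start, day 1 has: Activity 1, Activity 2, Activity 3.
Demand: 5 + 3 + 5 = 13.

13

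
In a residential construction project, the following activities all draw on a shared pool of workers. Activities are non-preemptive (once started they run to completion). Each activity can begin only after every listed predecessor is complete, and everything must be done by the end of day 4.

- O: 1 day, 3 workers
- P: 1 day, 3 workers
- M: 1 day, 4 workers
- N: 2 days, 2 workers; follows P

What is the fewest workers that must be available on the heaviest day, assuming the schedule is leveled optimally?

Early-start (O@1, P@1, M@1, N@2) gives peak 10: d1:10  d2:2  d3:2  d4:0.
Shift O→2, M→4.
Schedule O@2, P@1, M@4, N@2: d1:3  d2:5  d3:2  d4:4 — peak 5.

5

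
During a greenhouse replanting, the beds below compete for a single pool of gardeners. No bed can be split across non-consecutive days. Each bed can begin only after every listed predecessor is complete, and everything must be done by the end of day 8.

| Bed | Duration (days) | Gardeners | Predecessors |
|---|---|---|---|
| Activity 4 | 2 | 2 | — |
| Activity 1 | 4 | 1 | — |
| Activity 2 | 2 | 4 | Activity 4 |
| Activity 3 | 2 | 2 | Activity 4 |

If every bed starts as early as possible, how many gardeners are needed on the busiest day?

Early-start schedule: Activity 4@1, Activity 1@1, Activity 2@3, Activity 3@3.
Load per day: day 1: 3, day 2: 3, day 3: 7, day 4: 7, day 5: 0, day 6: 0, day 7: 0, day 8: 0.
Peak is 7.

7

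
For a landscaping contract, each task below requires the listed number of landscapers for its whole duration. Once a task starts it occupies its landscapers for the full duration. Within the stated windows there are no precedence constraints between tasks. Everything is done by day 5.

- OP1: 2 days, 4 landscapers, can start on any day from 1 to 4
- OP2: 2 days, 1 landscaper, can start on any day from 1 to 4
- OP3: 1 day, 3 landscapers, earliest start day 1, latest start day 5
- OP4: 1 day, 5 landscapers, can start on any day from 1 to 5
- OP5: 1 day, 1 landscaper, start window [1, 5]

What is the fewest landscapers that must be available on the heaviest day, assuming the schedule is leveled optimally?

Early-start (OP1@1, OP2@1, OP3@1, OP4@1, OP5@1) gives peak 14: d1:14  d2:5  d3:0  d4:0  d5:0.
Shift OP3→3, OP4→4, OP5→3.
Schedule OP1@1, OP2@1, OP3@3, OP4@4, OP5@3: d1:5  d2:5  d3:4  d4:5  d5:0 — peak 5.

5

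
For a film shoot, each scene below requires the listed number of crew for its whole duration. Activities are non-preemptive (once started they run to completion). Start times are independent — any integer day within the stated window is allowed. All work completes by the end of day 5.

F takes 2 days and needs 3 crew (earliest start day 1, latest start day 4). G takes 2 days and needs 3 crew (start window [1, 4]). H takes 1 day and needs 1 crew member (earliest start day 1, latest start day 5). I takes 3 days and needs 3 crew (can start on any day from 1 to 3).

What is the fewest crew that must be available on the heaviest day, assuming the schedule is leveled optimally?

Early-start (F@1, G@1, H@1, I@1) gives peak 10: d1:10  d2:9  d3:3  d4:0  d5:0.
Shift H→3, I→3.
Schedule F@1, G@1, H@3, I@3: d1:6  d2:6  d3:4  d4:3  d5:3 — peak 6.

6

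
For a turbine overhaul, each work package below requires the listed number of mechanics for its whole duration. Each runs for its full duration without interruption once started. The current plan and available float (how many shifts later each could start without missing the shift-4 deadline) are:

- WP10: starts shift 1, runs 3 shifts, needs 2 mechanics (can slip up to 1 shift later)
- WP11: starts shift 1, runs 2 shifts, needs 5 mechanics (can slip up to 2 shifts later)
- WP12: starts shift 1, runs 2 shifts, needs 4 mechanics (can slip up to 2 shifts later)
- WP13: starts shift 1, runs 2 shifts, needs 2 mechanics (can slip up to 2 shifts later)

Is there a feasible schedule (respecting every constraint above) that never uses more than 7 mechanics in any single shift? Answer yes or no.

The minimum achievable peak is 8; 7 < 8, so no feasible schedule stays within the cap.

no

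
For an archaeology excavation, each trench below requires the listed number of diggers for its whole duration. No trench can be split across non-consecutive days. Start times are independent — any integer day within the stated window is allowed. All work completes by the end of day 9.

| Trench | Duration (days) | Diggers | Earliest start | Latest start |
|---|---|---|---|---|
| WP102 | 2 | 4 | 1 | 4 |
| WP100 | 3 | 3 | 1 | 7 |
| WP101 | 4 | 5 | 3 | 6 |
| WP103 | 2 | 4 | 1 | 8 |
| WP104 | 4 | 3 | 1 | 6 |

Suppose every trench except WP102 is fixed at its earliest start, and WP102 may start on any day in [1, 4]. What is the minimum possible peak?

12

WP102@1: d1:14  d2:14  d3:11  d4:8  d5:5  d6:5  d7:0  d8:0  d9:0 → peak 14
WP102@2: d1:10  d2:14  d3:15  d4:8  d5:5  d6:5  d7:0  d8:0  d9:0 → peak 15
WP102@3: d1:10  d2:10  d3:15  d4:12  d5:5  d6:5  d7:0  d8:0  d9:0 → peak 15
WP102@4: d1:10  d2:10  d3:11  d4:12  d5:9  d6:5  d7:0  d8:0  d9:0 → peak 12
Best is WP102@4, peak 12.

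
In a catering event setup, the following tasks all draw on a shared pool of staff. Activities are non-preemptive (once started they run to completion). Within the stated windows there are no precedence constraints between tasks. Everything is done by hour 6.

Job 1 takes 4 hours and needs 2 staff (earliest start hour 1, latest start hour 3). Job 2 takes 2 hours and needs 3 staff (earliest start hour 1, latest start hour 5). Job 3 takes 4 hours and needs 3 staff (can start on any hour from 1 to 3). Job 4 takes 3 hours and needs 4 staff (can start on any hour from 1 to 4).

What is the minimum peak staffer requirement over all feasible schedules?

9

Early-start (Job 1@1, Job 2@1, Job 3@1, Job 4@1) gives peak 12: h1:12  h2:12  h3:9  h4:5  h5:0  h6:0.
Shift Job 4→3.
Schedule Job 1@1, Job 2@1, Job 3@1, Job 4@3: h1:8  h2:8  h3:9  h4:9  h5:4  h6:0 — peak 9.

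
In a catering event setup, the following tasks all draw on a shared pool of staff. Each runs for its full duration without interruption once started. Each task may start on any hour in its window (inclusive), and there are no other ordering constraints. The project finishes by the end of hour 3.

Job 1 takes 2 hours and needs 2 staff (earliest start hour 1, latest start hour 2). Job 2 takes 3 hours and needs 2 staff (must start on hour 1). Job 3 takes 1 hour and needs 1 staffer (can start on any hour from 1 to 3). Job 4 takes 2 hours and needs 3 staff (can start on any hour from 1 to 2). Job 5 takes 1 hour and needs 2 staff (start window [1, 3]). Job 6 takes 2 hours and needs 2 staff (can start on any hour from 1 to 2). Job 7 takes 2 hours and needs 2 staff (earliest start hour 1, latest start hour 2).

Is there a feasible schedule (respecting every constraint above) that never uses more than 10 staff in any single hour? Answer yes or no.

The minimum achievable peak is 11; 10 < 11, so no feasible schedule stays within the cap.

no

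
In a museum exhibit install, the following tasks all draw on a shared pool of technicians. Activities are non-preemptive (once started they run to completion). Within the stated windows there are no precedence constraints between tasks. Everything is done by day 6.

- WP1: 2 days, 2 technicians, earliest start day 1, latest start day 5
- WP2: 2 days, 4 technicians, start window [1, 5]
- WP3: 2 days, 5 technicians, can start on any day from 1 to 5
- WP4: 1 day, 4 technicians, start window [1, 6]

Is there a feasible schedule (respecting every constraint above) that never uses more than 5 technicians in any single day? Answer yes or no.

The minimum achievable peak is 6; 5 < 6, so no feasible schedule stays within the cap.

no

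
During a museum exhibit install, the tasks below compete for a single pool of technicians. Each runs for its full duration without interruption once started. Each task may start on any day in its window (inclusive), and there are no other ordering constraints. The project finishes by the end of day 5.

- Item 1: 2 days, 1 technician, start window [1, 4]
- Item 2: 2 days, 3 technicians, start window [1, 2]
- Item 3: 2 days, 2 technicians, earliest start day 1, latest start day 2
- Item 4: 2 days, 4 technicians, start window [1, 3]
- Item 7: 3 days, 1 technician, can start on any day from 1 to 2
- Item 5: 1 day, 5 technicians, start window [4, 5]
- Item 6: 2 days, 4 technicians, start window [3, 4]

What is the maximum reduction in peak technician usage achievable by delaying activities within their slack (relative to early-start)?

Early-start peak: d1:11  d2:11  d3:5  d4:9  d5:0 ⇒ 11.
Leveled (Item 1@1, Item 2@1, Item 3@1, Item 4@3, Item 7@1, Item 5@5, Item 6@3): d1:7  d2:7  d3:9  d4:8  d5:5 ⇒ 9.
Reduction 11 − 9 = 2.

2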